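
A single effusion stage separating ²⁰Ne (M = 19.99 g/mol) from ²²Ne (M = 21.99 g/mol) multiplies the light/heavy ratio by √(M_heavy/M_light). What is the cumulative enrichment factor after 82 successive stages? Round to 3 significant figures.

The single-stage factor is √(M_heavy/M_light), so 82 stages give [√(21.99/19.99)]^82 = (21.99/19.99)^(82/2).
= 1.10005^41 = 49.9.

49.9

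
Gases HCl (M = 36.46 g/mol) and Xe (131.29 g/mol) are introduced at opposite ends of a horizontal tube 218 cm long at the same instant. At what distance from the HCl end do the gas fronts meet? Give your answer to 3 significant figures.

In equal time, each gas travels a distance ∝ its rate ∝ 1/√M, so d_HCl/d_Xe = √(M_Xe/M_HCl) = √(131.29/36.46) = 1.898.
With d_HCl + d_Xe = 218 cm, d_Xe = 218/(1 + 1.898) = 75.23 cm.
d_HCl = 218 − 75.23 = 143 cm.

143 cm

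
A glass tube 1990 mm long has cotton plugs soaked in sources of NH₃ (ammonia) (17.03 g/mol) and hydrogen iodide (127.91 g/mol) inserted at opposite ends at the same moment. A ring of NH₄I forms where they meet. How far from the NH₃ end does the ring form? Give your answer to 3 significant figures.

Graham's law gives d_NH₃/d_HI = rate_NH₃/rate_HI = √(M_HI/M_NH₃) = √(127.91/17.03) = 2.741.
With d_NH₃ + d_HI = 1990 mm, d_HI = 1990/(1 + 2.741) = 532.0 mm.
d_NH₃ = 1990 − 532.0 = 1460 mm.

1460 mm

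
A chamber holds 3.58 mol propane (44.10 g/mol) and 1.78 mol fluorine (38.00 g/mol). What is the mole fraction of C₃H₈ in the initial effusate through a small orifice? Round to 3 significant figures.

0.651

Effusion rate of each component ∝ n_i/√M_i (partial pressure × 1/√M).
x_C₃H₈(eff) = (n_C₃H₈/√M_C₃H₈) / (n_C₃H₈/√M_C₃H₈ + n_F₂/√M_F₂)
= (3.58/√44.10) / (3.58/√44.10 + 1.78/√38.00) = 0.5391/(0.5391 + 0.2888) = 0.651.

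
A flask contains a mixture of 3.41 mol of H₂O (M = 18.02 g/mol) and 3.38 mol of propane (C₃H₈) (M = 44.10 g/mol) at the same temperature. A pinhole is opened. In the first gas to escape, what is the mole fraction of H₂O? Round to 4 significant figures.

The effusion rate of species i is ∝ p_i/√M_i ∝ n_i/√M_i.
Mole fraction of H₂O in the effusate = (n_H₂O/√M_H₂O) / (n_H₂O/√M_H₂O + n_C₃H₈/√M_C₃H₈)
= (3.41/√18.02) / (3.41/√18.02 + 3.38/√44.10) = 0.8033/(0.8033 + 0.5090) = 0.6121.

0.6121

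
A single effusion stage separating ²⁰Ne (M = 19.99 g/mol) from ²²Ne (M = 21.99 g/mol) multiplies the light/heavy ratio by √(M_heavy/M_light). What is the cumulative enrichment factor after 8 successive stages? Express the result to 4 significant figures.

1.464

Overall factor = α^8 with α = √(21.99/19.99), i.e. (21.99/19.99)^(8/2).
= 1.10005^4 = 1.464.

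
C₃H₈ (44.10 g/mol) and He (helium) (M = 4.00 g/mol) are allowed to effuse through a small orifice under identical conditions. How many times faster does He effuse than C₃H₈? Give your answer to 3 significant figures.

Graham's law gives rate_He/rate_C₃H₈ = √(M_C₃H₈/M_He) = √(44.10/4.00) = √11.03 = 3.32.

3.32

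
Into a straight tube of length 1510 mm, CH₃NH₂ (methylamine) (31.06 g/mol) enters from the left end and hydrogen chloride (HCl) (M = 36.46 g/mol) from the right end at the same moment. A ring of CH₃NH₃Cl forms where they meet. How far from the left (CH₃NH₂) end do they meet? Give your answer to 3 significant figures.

785 mm

Distances travelled in equal time are proportional to diffusion rates, so d_CH₃NH₂/d_HCl = √(M_HCl/M_CH₃NH₂) = √(36.46/31.06) = 1.083.
With d_CH₃NH₂ + d_HCl = 1510 mm, d_HCl = 1510/(1 + 1.083) = 724.8 mm.
d_CH₃NH₂ = 1510 − 724.8 = 785 mm.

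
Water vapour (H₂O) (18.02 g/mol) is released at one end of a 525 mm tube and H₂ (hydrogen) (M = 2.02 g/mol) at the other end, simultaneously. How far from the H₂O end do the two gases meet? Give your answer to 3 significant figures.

132 mm

The fronts meet when d_H₂O + d_H₂ = L with d_H₂O/d_H₂ = √(M_H₂/M_H₂O) (Graham's law). Here √(M_H₂/M_H₂O) = √(2.02/18.02) = 0.3348.
With d_H₂O + d_H₂ = 525 mm, d_H₂ = 525/(1 + 0.3348) = 393.3 mm.
d_H₂O = 525 − 393.3 = 132 mm.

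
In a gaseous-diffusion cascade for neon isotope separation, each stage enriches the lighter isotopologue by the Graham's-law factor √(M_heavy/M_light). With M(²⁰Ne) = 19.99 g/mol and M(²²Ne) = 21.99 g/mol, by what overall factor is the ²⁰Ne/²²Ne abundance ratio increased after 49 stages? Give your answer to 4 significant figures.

The single-stage factor is √(M_heavy/M_light), so 49 stages give [√(21.99/19.99)]^49 = (21.99/19.99)^(49/2).
= 1.10005^(49/2) = 10.34.

10.34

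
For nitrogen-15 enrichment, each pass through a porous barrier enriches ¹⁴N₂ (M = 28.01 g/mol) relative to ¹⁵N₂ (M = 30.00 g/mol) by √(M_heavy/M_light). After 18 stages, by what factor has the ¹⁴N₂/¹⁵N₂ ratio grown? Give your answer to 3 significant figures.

After 18 stages the ratio has grown by (√(30.00/28.01))^18 = (30.00/28.01)^(18/2).
= 1.07105^9 = 1.85.

1.85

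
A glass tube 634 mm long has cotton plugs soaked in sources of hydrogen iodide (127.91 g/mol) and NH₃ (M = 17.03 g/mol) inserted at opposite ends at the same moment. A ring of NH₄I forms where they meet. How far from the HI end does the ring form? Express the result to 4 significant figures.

In equal time, each gas travels a distance ∝ its rate ∝ 1/√M, so d_HI/d_NH₃ = √(M_NH₃/M_HI) = √(17.03/127.91) = 0.3649.
With d_HI + d_NH₃ = 634 mm, d_NH₃ = 634/(1 + 0.3649) = 464.5 mm.
d_HI = 634 − 464.5 = 169.5 mm.

169.5 mm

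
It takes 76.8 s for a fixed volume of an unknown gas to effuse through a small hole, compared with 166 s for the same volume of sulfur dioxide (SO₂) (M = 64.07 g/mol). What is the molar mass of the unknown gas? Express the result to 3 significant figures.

13.7 g/mol

By Graham's law, t_X/t_SO₂ = √(M_X/M_SO₂).
76.8/166 = 0.4627 = √(M_X/64.07)
M_X = 64.07 × 0.4627² = 64.07 × 0.2140 = 13.7 g/mol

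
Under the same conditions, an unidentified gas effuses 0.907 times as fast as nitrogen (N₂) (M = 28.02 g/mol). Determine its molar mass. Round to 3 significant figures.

34.1 g/mol

From Graham's law, rate_X/rate_N₂ = √(M_N₂/M_X).
0.907 = √(28.02/M_X)
M_X = 28.02 / 0.907² = 28.02 / 0.8226 = 34.1 g/mol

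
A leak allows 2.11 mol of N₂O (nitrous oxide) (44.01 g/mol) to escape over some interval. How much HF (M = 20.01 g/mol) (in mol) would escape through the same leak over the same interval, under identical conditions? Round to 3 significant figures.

3.13 mol

From Graham's law, rate_HF/rate_N₂O = √(M_N₂O/M_HF) = √(44.01/20.01) = √2.199 = 1.483.
So the amount for HF is 2.11 × 1.483 = 3.13 mol.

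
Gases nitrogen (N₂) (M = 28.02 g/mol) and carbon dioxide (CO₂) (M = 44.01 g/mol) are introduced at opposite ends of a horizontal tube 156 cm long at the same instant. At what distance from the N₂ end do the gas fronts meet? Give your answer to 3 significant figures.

Distances travelled in equal time are proportional to diffusion rates, so d_N₂/d_CO₂ = √(M_CO₂/M_N₂) = √(44.01/28.02) = 1.253.
With d_N₂ + d_CO₂ = 156 cm, d_CO₂ = 156/(1 + 1.253) = 69.23 cm.
d_N₂ = 156 − 69.23 = 86.8 cm.

86.8 cm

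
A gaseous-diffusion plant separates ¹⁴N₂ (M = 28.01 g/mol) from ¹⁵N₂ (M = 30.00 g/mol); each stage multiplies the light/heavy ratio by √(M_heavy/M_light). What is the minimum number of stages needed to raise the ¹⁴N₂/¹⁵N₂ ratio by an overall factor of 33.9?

103

Single-stage factor α = √(30.00/28.01), so ln α = ½ ln(1.07105) = 0.03432.
Need α^N ≥ 33.9 ⇒ N ≥ ln(33.9) / ln α = 3.523 / 0.03432 = 102.67.
So at least 103 stages are needed.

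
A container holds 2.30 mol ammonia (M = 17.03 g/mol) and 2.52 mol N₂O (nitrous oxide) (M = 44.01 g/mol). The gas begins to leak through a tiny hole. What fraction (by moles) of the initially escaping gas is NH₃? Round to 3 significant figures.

0.595

Each component's effusion rate ∝ (its partial pressure)·(1/√M) ∝ n_i/√M_i.
Mole fraction of NH₃ in the effusate = (n_NH₃/√M_NH₃) / (n_NH₃/√M_NH₃ + n_N₂O/√M_N₂O)
= (2.30/√17.03) / (2.30/√17.03 + 2.52/√44.01) = 0.5573/(0.5573 + 0.3799) = 0.595.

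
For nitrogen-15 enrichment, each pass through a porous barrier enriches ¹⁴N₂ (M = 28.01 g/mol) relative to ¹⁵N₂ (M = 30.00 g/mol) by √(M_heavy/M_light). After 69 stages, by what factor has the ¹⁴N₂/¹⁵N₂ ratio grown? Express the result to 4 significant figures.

The single-stage factor is √(M_heavy/M_light), so 69 stages give [√(30.00/28.01)]^69 = (30.00/28.01)^(69/2).
= 1.07105^(69/2) = 10.68.

10.68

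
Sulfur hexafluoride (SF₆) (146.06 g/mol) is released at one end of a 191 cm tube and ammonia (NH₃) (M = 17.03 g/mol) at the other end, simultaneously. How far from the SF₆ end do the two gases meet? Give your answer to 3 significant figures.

48.6 cm

In equal time, each gas travels a distance ∝ its rate ∝ 1/√M, so d_SF₆/d_NH₃ = √(M_NH₃/M_SF₆) = √(17.03/146.06) = 0.3415.
With d_SF₆ + d_NH₃ = 191 cm, d_NH₃ = 191/(1 + 0.3415) = 142.4 cm.
d_SF₆ = 191 − 142.4 = 48.6 cm.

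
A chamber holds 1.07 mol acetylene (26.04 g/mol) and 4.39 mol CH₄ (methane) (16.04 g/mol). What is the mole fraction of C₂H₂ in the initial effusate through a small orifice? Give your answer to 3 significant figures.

0.161

Effusion rate of each component ∝ n_i/√M_i (partial pressure × 1/√M).
x_C₂H₂(eff) = (n_C₂H₂/√M_C₂H₂) / (n_C₂H₂/√M_C₂H₂ + n_CH₄/√M_CH₄)
= (1.07/√26.04) / (1.07/√26.04 + 4.39/√16.04) = 0.2097/(0.2097 + 1.096) = 0.161.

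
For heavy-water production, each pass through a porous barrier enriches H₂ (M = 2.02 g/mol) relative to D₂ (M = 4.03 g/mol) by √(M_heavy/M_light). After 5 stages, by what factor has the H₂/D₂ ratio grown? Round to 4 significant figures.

5.622

After 5 stages the ratio has grown by (√(4.03/2.02))^5 = (4.03/2.02)^(5/2).
= 1.99505^(5/2) = 5.622.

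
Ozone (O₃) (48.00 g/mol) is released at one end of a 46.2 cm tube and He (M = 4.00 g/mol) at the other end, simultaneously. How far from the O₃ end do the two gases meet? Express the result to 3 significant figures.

10.3 cm

Graham's law gives d_O₃/d_He = rate_O₃/rate_He = √(M_He/M_O₃) = √(4.00/48.00) = 0.2887.
With d_O₃ + d_He = 46.2 cm, d_He = 46.2/(1 + 0.2887) = 35.85 cm.
d_O₃ = 46.2 − 35.85 = 10.3 cm.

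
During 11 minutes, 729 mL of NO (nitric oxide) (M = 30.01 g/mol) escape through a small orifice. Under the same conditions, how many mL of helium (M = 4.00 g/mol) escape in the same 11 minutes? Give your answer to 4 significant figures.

1997 mL

Using Graham's law: rate_He/rate_NO = √(M_NO/M_He) = √(30.01/4.00) = √7.503 = 2.739.
So the volume for He is 729 × 2.739 = 1997 mL.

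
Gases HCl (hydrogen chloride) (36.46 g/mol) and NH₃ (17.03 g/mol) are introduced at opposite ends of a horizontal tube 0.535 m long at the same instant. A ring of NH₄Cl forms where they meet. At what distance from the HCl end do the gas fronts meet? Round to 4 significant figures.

0.2172 m

In equal time, each gas travels a distance ∝ its rate ∝ 1/√M, so d_HCl/d_NH₃ = √(M_NH₃/M_HCl) = √(17.03/36.46) = 0.6834.
With d_HCl + d_NH₃ = 0.535 m, d_NH₃ = 0.535/(1 + 0.6834) = 0.3178 m.
d_HCl = 0.535 − 0.3178 = 0.2172 m.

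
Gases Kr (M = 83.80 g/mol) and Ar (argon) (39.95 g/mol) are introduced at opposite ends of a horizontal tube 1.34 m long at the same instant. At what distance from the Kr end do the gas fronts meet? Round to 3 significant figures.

0.547 m

In equal time, each gas travels a distance ∝ its rate ∝ 1/√M, so d_Kr/d_Ar = √(M_Ar/M_Kr) = √(39.95/83.80) = 0.6905.
With d_Kr + d_Ar = 1.34 m, d_Ar = 1.34/(1 + 0.6905) = 0.7927 m.
d_Kr = 1.34 − 0.7927 = 0.547 m.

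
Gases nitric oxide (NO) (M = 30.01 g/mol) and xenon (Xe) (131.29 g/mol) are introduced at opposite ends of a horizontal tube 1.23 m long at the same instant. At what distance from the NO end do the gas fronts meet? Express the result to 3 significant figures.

Graham's law gives d_NO/d_Xe = rate_NO/rate_Xe = √(M_Xe/M_NO) = √(131.29/30.01) = 2.092.
With d_NO + d_Xe = 1.23 m, d_Xe = 1.23/(1 + 2.092) = 0.3978 m.
d_NO = 1.23 − 0.3978 = 0.832 m.

0.832 m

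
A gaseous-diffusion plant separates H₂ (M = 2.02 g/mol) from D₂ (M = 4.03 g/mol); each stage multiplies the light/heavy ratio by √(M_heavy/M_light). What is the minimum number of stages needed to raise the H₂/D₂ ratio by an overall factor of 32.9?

11

Single-stage factor α = √(4.03/2.02), so ln α = ½ ln(1.99505) = 0.3453.
Need α^N ≥ 32.9 ⇒ N ≥ ln(32.9) / ln α = 3.493 / 0.3453 = 10.12.
So at least 11 stages are needed.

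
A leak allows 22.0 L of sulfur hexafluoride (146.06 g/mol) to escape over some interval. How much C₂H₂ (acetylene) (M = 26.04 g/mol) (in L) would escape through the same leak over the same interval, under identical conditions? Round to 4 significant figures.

Since effusion rate ∝ 1/√M, rate_C₂H₂/rate_SF₆ = √(M_SF₆/M_C₂H₂) = √(146.06/26.04) = √5.609 = 2.368.
So the volume for C₂H₂ is 22.0 × 2.368 = 52.10 L.

52.10 L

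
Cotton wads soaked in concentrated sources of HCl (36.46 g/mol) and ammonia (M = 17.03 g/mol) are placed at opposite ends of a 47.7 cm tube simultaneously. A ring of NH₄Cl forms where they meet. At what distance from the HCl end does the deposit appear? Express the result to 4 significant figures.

19.37 cm

Distances travelled in equal time are proportional to diffusion rates, so d_HCl/d_NH₃ = √(M_NH₃/M_HCl) = √(17.03/36.46) = 0.6834.
With d_HCl + d_NH₃ = 47.7 cm, d_NH₃ = 47.7/(1 + 0.6834) = 28.33 cm.
d_HCl = 47.7 − 28.33 = 19.37 cm.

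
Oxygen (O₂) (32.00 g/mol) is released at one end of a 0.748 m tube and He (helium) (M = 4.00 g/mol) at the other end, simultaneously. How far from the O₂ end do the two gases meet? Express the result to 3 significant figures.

Distances travelled in equal time are proportional to diffusion rates, so d_O₂/d_He = √(M_He/M_O₂) = √(4.00/32.00) = 0.3536.
With d_O₂ + d_He = 0.748 m, d_He = 0.748/(1 + 0.3536) = 0.5526 m.
d_O₂ = 0.748 − 0.5526 = 0.195 m.

0.195 m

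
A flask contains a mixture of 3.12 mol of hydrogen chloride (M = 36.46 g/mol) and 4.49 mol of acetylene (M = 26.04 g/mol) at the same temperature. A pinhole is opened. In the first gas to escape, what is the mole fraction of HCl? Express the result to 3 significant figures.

0.370

The effusion rate of species i is ∝ p_i/√M_i ∝ n_i/√M_i.
Mole fraction of HCl in the effusate = (n_HCl/√M_HCl) / (n_HCl/√M_HCl + n_C₂H₂/√M_C₂H₂)
= (3.12/√36.46) / (3.12/√36.46 + 4.49/√26.04) = 0.5167/(0.5167 + 0.8799) = 0.370.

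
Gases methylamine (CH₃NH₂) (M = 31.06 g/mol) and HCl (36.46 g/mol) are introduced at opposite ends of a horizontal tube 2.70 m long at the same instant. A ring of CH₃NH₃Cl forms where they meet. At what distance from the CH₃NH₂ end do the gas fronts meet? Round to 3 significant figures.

1.40 m

Graham's law gives d_CH₃NH₂/d_HCl = rate_CH₃NH₂/rate_HCl = √(M_HCl/M_CH₃NH₂) = √(36.46/31.06) = 1.083.
With d_CH₃NH₂ + d_HCl = 2.70 m, d_HCl = 2.70/(1 + 1.083) = 1.296 m.
d_CH₃NH₂ = 2.70 − 1.296 = 1.40 m.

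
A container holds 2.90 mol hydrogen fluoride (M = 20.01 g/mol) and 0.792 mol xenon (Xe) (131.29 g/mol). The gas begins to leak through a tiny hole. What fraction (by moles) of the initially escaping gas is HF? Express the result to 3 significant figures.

The effusion rate of species i is ∝ p_i/√M_i ∝ n_i/√M_i.
So x_HF in the escaping gas = (n_HF/√M_HF) / Σ(n_i/√M_i)
= (2.90/√20.01) / (2.90/√20.01 + 0.792/√131.29) = 0.6483/(0.6483 + 0.06912) = 0.904.

0.904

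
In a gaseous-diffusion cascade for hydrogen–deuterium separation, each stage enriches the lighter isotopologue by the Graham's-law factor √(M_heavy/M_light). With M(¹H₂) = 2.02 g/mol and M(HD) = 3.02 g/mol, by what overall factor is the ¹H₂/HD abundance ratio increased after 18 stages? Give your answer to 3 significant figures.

Overall factor = α^18 with α = √(3.02/2.02), i.e. (3.02/2.02)^(18/2).
= 1.49505^9 = 37.3.

37.3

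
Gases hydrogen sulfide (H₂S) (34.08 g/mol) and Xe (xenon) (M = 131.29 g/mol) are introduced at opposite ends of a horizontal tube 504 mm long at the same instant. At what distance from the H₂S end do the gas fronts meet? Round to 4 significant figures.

333.9 mm

In equal time, each gas travels a distance ∝ its rate ∝ 1/√M, so d_H₂S/d_Xe = √(M_Xe/M_H₂S) = √(131.29/34.08) = 1.963.
With d_H₂S + d_Xe = 504 mm, d_Xe = 504/(1 + 1.963) = 170.1 mm.
d_H₂S = 504 − 170.1 = 333.9 mm.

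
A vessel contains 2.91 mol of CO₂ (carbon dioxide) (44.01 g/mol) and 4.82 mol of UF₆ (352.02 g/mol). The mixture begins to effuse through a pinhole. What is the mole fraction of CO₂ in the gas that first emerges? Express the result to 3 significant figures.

Each component's effusion rate ∝ (its partial pressure)·(1/√M) ∝ n_i/√M_i.
So x_CO₂ in the escaping gas = (n_CO₂/√M_CO₂) / Σ(n_i/√M_i)
= (2.91/√44.01) / (2.91/√44.01 + 4.82/√352.02) = 0.4386/(0.4386 + 0.2569) = 0.631.

0.631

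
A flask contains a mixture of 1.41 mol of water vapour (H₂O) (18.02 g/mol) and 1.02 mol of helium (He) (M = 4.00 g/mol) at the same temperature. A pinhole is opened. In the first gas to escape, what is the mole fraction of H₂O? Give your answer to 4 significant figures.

0.3944

Rate_i ∝ x_i/√M_i (Graham's law weighted by mole fraction), so the effusate composition follows n_i/√M_i.
So x_H₂O in the escaping gas = (n_H₂O/√M_H₂O) / Σ(n_i/√M_i)
= (1.41/√18.02) / (1.41/√18.02 + 1.02/√4.00) = 0.3322/(0.3322 + 0.5100) = 0.3944.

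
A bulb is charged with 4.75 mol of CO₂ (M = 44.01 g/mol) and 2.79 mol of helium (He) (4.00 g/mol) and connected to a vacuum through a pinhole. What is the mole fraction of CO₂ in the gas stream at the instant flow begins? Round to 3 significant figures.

Effusion rate of each component ∝ n_i/√M_i (partial pressure × 1/√M).
Mole fraction of CO₂ in the effusate = (n_CO₂/√M_CO₂) / (n_CO₂/√M_CO₂ + n_He/√M_He)
= (4.75/√44.01) / (4.75/√44.01 + 2.79/√4.00) = 0.7160/(0.7160 + 1.395) = 0.339.

0.339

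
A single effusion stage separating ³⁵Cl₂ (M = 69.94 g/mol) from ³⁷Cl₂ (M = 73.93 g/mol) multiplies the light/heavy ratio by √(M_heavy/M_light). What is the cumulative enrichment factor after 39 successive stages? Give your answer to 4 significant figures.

2.950

Each stage multiplies the ratio by α = √(73.93/69.94), so after 39 stages the overall factor is α^39 = (73.93/69.94)^(39/2).
= 1.05705^(39/2) = 2.950.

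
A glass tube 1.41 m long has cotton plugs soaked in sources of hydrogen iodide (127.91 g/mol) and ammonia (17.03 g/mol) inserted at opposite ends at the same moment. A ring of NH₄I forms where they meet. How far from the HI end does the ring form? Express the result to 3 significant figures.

0.377 m

Graham's law gives d_HI/d_NH₃ = rate_HI/rate_NH₃ = √(M_NH₃/M_HI) = √(17.03/127.91) = 0.3649.
With d_HI + d_NH₃ = 1.41 m, d_NH₃ = 1.41/(1 + 0.3649) = 1.033 m.
d_HI = 1.41 − 1.033 = 0.377 m.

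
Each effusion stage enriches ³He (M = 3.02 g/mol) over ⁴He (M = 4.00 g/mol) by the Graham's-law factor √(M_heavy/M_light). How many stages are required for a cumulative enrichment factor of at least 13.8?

Single-stage factor α = √(4.00/3.02), so ln α = ½ ln(1.32450) = 0.1405.
Need α^N ≥ 13.8 ⇒ N ≥ ln(13.8) / ln α = 2.625 / 0.1405 = 18.68.
So at least 19 stages are needed.

19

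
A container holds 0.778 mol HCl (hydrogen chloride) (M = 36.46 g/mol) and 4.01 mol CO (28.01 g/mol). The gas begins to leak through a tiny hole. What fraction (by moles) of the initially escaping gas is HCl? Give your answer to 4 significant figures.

Effusion rate of each component ∝ n_i/√M_i (partial pressure × 1/√M).
Mole fraction of HCl in the effusate = (n_HCl/√M_HCl) / (n_HCl/√M_HCl + n_CO/√M_CO)
= (0.778/√36.46) / (0.778/√36.46 + 4.01/√28.01) = 0.1288/(0.1288 + 0.7577) = 0.1453.

0.1453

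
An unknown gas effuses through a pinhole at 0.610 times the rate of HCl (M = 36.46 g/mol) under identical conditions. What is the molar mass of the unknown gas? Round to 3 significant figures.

98.0 g/mol

From Graham's law, rate_X/rate_HCl = √(M_HCl/M_X).
0.610 = √(36.46/M_X)
M_X = 36.46 / 0.610² = 36.46 / 0.3721 = 98.0 g/mol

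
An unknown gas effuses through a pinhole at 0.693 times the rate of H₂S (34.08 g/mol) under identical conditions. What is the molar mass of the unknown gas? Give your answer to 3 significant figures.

71.0 g/mol

Using Graham's law: rate_X/rate_H₂S = √(M_H₂S/M_X).
0.693 = √(34.08/M_X)
M_X = 34.08 / 0.693² = 34.08 / 0.4802 = 71.0 g/mol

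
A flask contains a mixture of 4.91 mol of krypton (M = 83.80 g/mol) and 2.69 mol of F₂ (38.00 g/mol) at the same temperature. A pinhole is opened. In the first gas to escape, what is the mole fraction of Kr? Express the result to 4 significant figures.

Effusion rate of each component ∝ n_i/√M_i (partial pressure × 1/√M).
x_Kr(eff) = (n_Kr/√M_Kr) / (n_Kr/√M_Kr + n_F₂/√M_F₂)
= (4.91/√83.80) / (4.91/√83.80 + 2.69/√38.00) = 0.5364/(0.5364 + 0.4364) = 0.5514.

0.5514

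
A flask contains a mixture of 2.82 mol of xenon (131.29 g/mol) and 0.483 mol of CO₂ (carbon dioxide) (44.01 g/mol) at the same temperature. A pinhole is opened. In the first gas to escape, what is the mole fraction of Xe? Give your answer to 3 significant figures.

Each component's effusion rate ∝ (its partial pressure)·(1/√M) ∝ n_i/√M_i.
So x_Xe in the escaping gas = (n_Xe/√M_Xe) / Σ(n_i/√M_i)
= (2.82/√131.29) / (2.82/√131.29 + 0.483/√44.01) = 0.2461/(0.2461 + 0.07281) = 0.772.

0.772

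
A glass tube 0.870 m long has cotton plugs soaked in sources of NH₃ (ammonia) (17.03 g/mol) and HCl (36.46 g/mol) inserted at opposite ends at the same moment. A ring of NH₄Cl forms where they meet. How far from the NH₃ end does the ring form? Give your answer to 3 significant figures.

0.517 m

Graham's law gives d_NH₃/d_HCl = rate_NH₃/rate_HCl = √(M_HCl/M_NH₃) = √(36.46/17.03) = 1.463.
With d_NH₃ + d_HCl = 0.870 m, d_HCl = 0.870/(1 + 1.463) = 0.3532 m.
d_NH₃ = 0.870 − 0.3532 = 0.517 m.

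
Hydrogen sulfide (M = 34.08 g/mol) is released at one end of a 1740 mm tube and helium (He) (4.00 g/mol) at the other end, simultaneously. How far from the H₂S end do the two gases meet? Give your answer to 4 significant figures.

Graham's law gives d_H₂S/d_He = rate_H₂S/rate_He = √(M_He/M_H₂S) = √(4.00/34.08) = 0.3426.
With d_H₂S + d_He = 1740 mm, d_He = 1740/(1 + 0.3426) = 1296 mm.
d_H₂S = 1740 − 1296 = 444.0 mm.

444.0 mm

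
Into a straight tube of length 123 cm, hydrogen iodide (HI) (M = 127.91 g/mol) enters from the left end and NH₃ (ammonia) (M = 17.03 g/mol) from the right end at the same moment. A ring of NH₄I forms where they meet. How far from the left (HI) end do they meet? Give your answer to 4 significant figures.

32.88 cm

The fronts meet when d_HI + d_NH₃ = L with d_HI/d_NH₃ = √(M_NH₃/M_HI) (Graham's law). Here √(M_NH₃/M_HI) = √(17.03/127.91) = 0.3649.
With d_HI + d_NH₃ = 123 cm, d_NH₃ = 123/(1 + 0.3649) = 90.12 cm.
d_HI = 123 − 90.12 = 32.88 cm.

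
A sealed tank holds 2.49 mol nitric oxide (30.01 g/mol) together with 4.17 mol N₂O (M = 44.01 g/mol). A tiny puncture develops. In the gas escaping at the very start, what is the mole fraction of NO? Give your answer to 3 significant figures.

0.420

The effusion rate of species i is ∝ p_i/√M_i ∝ n_i/√M_i.
So x_NO in the escaping gas = (n_NO/√M_NO) / Σ(n_i/√M_i)
= (2.49/√30.01) / (2.49/√30.01 + 4.17/√44.01) = 0.4545/(0.4545 + 0.6286) = 0.420.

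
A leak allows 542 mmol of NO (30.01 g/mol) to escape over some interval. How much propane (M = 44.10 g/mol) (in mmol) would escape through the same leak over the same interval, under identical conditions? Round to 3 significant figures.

447 mmol

Graham's law gives rate_C₃H₈/rate_NO = √(M_NO/M_C₃H₈) = √(30.01/44.10) = √0.6805 = 0.8249.
So the amount for C₃H₈ is 542 × 0.8249 = 447 mmol.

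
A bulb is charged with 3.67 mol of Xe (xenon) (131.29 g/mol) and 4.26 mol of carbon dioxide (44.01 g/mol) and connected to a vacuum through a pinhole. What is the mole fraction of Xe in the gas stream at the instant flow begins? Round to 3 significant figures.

0.333

Each component's effusion rate ∝ (its partial pressure)·(1/√M) ∝ n_i/√M_i.
Mole fraction of Xe in the effusate = (n_Xe/√M_Xe) / (n_Xe/√M_Xe + n_CO₂/√M_CO₂)
= (3.67/√131.29) / (3.67/√131.29 + 4.26/√44.01) = 0.3203/(0.3203 + 0.6421) = 0.333.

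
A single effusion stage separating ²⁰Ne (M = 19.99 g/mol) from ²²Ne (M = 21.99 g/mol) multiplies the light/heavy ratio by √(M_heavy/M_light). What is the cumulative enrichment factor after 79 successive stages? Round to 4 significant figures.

After 79 stages the ratio has grown by (√(21.99/19.99))^79 = (21.99/19.99)^(79/2).
= 1.10005^(79/2) = 43.23.

43.23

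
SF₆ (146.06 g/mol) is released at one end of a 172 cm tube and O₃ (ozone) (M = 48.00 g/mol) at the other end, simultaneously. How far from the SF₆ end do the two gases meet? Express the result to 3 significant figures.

In equal time, each gas travels a distance ∝ its rate ∝ 1/√M, so d_SF₆/d_O₃ = √(M_O₃/M_SF₆) = √(48.00/146.06) = 0.5733.
With d_SF₆ + d_O₃ = 172 cm, d_O₃ = 172/(1 + 0.5733) = 109.3 cm.
d_SF₆ = 172 − 109.3 = 62.7 cm.

62.7 cm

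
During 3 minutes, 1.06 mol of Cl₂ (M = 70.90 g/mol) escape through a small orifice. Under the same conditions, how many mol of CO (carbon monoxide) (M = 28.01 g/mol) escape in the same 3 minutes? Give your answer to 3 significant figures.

1.69 mol

From Graham's law, rate_CO/rate_Cl₂ = √(M_Cl₂/M_CO) = √(70.90/28.01) = √2.531 = 1.591.
So the amount for CO is 1.06 × 1.591 = 1.69 mol.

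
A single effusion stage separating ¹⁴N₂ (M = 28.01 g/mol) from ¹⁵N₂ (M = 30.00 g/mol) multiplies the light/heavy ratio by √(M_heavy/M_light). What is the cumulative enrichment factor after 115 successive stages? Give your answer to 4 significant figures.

Each stage multiplies the ratio by α = √(30.00/28.01), so after 115 stages the overall factor is α^115 = (30.00/28.01)^(115/2).
= 1.07105^(115/2) = 51.76.

51.76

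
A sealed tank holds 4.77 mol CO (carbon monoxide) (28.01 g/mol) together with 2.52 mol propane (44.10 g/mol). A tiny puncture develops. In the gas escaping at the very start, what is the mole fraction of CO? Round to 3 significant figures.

Rate_i ∝ x_i/√M_i (Graham's law weighted by mole fraction), so the effusate composition follows n_i/√M_i.
x_CO(eff) = (n_CO/√M_CO) / (n_CO/√M_CO + n_C₃H₈/√M_C₃H₈)
= (4.77/√28.01) / (4.77/√28.01 + 2.52/√44.10) = 0.9013/(0.9013 + 0.3795) = 0.704.

0.704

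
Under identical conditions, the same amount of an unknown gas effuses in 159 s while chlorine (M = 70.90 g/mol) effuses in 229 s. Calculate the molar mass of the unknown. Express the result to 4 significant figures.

Since effusion rate ∝ 1/√M, t_X/t_Cl₂ = √(M_X/M_Cl₂).
159/229 = 0.6943 = √(M_X/70.90)
M_X = 70.90 × 0.6943² = 70.90 × 0.4821 = 34.18 g/mol

34.18 g/mol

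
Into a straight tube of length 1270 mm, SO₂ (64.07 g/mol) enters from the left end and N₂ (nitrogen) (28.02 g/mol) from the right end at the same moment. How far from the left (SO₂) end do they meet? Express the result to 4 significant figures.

Graham's law gives d_SO₂/d_N₂ = rate_SO₂/rate_N₂ = √(M_N₂/M_SO₂) = √(28.02/64.07) = 0.6613.
With d_SO₂ + d_N₂ = 1270 mm, d_N₂ = 1270/(1 + 0.6613) = 764.5 mm.
d_SO₂ = 1270 − 764.5 = 505.5 mm.

505.5 mm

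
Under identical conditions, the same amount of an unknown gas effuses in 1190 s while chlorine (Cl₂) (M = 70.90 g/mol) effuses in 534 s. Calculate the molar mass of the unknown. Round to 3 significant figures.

352 g/mol

Graham's law gives t_X/t_Cl₂ = √(M_X/M_Cl₂).
1190/534 = 2.228 = √(M_X/70.90)
M_X = 70.90 × 2.228² = 70.90 × 4.966 = 352 g/mol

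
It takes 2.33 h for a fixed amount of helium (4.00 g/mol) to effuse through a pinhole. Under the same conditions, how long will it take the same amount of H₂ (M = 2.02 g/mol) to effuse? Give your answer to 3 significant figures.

Using Graham's law: t_H₂/t_He = √(M_H₂/M_He) = √(2.02/4.00) = √0.5050 = 0.7106.
So the time for H₂ is 2.33 × 0.7106 = 1.66 h.

1.66 h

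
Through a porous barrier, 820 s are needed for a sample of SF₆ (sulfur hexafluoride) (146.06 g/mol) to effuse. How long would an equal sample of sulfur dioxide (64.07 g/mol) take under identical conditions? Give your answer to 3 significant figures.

543 s

Since effusion rate ∝ 1/√M, t_SO₂/t_SF₆ = √(M_SO₂/M_SF₆) = √(64.07/146.06) = √0.4387 = 0.6623.
So the time for SO₂ is 820 × 0.6623 = 543 s.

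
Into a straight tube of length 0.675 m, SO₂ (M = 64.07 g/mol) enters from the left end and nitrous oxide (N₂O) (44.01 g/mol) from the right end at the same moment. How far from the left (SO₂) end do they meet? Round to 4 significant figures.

Graham's law gives d_SO₂/d_N₂O = rate_SO₂/rate_N₂O = √(M_N₂O/M_SO₂) = √(44.01/64.07) = 0.8288.
With d_SO₂ + d_N₂O = 0.675 m, d_N₂O = 0.675/(1 + 0.8288) = 0.3691 m.
d_SO₂ = 0.675 − 0.3691 = 0.3059 m.

0.3059 m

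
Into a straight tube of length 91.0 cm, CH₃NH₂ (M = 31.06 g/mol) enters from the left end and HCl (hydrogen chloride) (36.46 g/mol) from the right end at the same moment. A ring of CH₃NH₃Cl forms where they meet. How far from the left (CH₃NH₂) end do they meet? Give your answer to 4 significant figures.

Graham's law gives d_CH₃NH₂/d_HCl = rate_CH₃NH₂/rate_HCl = √(M_HCl/M_CH₃NH₂) = √(36.46/31.06) = 1.083.
With d_CH₃NH₂ + d_HCl = 91.0 cm, d_HCl = 91.0/(1 + 1.083) = 43.68 cm.
d_CH₃NH₂ = 91.0 − 43.68 = 47.32 cm.

47.32 cm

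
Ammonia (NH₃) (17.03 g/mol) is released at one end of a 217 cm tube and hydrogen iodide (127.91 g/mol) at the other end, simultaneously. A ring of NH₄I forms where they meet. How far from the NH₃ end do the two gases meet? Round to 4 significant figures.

159.0 cm

The fronts meet when d_NH₃ + d_HI = L with d_NH₃/d_HI = √(M_HI/M_NH₃) (Graham's law). Here √(M_HI/M_NH₃) = √(127.91/17.03) = 2.741.
With d_NH₃ + d_HI = 217 cm, d_HI = 217/(1 + 2.741) = 58.01 cm.
d_NH₃ = 217 − 58.01 = 159.0 cm.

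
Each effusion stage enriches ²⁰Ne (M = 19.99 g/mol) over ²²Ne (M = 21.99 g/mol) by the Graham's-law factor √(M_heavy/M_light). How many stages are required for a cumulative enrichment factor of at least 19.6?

63

Per stage α = (21.99/19.99)^(1/2) = 1.10005^0.5, giving ln α = 0.04768.
Need α^N ≥ 19.6 ⇒ N ≥ ln(19.6) / ln α = 2.976 / 0.04768 = 62.41.
Rounding up, N = 63 stages.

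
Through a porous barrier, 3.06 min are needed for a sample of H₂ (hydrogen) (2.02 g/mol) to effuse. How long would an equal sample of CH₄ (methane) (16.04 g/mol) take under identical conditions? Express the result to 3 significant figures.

Using Graham's law: t_CH₄/t_H₂ = √(M_CH₄/M_H₂) = √(16.04/2.02) = √7.941 = 2.818.
So the time for CH₄ is 3.06 × 2.818 = 8.62 min.

8.62 min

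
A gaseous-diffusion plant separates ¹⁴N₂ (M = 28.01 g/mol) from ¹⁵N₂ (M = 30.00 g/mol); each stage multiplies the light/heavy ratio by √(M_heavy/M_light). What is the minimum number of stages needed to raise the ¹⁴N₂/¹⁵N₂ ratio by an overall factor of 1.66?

15

With α = √(30.00/28.01) per stage, ln α = ½ ln(1.07105) = 0.03432.
Need α^N ≥ 1.66 ⇒ N ≥ ln(1.66) / ln α = 0.5068 / 0.03432 = 14.77.
Rounding up, N = 15 stages.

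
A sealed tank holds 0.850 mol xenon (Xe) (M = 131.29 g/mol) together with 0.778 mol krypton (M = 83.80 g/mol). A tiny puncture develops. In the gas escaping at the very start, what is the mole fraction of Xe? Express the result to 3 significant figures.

0.466

The effusion rate of species i is ∝ p_i/√M_i ∝ n_i/√M_i.
So x_Xe in the escaping gas = (n_Xe/√M_Xe) / Σ(n_i/√M_i)
= (0.850/√131.29) / (0.850/√131.29 + 0.778/√83.80) = 0.07418/(0.07418 + 0.08499) = 0.466.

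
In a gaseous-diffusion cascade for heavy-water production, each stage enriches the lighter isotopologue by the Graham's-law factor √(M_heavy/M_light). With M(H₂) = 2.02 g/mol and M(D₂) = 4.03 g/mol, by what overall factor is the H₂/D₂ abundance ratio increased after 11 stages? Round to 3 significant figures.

The single-stage factor is √(M_heavy/M_light), so 11 stages give [√(4.03/2.02)]^11 = (4.03/2.02)^(11/2).
= 1.99505^(11/2) = 44.6.

44.6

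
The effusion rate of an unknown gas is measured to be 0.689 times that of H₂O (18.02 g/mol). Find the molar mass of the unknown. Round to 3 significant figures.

38.0 g/mol

Using Graham's law: rate_X/rate_H₂O = √(M_H₂O/M_X).
0.689 = √(18.02/M_X)
M_X = 18.02 / 0.689² = 18.02 / 0.4747 = 38.0 g/mol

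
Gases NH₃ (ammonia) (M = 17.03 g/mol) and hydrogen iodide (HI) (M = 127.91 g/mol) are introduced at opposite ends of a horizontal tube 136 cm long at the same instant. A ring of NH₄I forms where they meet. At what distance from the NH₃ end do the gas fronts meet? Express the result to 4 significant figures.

Distances travelled in equal time are proportional to diffusion rates, so d_NH₃/d_HI = √(M_HI/M_NH₃) = √(127.91/17.03) = 2.741.
With d_NH₃ + d_HI = 136 cm, d_HI = 136/(1 + 2.741) = 36.36 cm.
d_NH₃ = 136 − 36.36 = 99.64 cm.

99.64 cm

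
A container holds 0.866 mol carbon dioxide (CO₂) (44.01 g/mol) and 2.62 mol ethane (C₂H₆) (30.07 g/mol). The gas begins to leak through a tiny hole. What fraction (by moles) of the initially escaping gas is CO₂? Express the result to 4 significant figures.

Rate_i ∝ x_i/√M_i (Graham's law weighted by mole fraction), so the effusate composition follows n_i/√M_i.
Mole fraction of CO₂ in the effusate = (n_CO₂/√M_CO₂) / (n_CO₂/√M_CO₂ + n_C₂H₆/√M_C₂H₆)
= (0.866/√44.01) / (0.866/√44.01 + 2.62/√30.07) = 0.1305/(0.1305 + 0.4778) = 0.2146.

0.2146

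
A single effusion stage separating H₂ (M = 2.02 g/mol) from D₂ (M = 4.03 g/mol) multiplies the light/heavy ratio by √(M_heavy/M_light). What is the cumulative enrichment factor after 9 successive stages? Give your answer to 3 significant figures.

22.4

After 9 stages the ratio has grown by (√(4.03/2.02))^9 = (4.03/2.02)^(9/2).
= 1.99505^(9/2) = 22.4.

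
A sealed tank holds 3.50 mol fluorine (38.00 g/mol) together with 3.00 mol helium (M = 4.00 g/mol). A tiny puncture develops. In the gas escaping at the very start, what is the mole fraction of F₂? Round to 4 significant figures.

Each component's effusion rate ∝ (its partial pressure)·(1/√M) ∝ n_i/√M_i.
So x_F₂ in the escaping gas = (n_F₂/√M_F₂) / Σ(n_i/√M_i)
= (3.50/√38.00) / (3.50/√38.00 + 3.00/√4.00) = 0.5678/(0.5678 + 1.500) = 0.2746.

0.2746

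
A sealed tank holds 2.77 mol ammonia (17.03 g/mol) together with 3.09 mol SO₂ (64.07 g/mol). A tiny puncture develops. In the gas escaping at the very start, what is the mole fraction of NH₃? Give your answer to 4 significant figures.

Each component's effusion rate ∝ (its partial pressure)·(1/√M) ∝ n_i/√M_i.
x_NH₃(eff) = (n_NH₃/√M_NH₃) / (n_NH₃/√M_NH₃ + n_SO₂/√M_SO₂)
= (2.77/√17.03) / (2.77/√17.03 + 3.09/√64.07) = 0.6712/(0.6712 + 0.3860) = 0.6349.

0.6349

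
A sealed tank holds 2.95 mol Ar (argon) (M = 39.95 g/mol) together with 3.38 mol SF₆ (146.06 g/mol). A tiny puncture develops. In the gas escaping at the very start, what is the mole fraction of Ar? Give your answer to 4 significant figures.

0.6253

Rate_i ∝ x_i/√M_i (Graham's law weighted by mole fraction), so the effusate composition follows n_i/√M_i.
Mole fraction of Ar in the effusate = (n_Ar/√M_Ar) / (n_Ar/√M_Ar + n_SF₆/√M_SF₆)
= (2.95/√39.95) / (2.95/√39.95 + 3.38/√146.06) = 0.4667/(0.4667 + 0.2797) = 0.6253.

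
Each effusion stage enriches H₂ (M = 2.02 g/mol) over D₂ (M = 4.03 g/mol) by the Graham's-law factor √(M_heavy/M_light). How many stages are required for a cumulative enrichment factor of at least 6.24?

With α = √(4.03/2.02) per stage, ln α = ½ ln(1.99505) = 0.3453.
Need α^N ≥ 6.24 ⇒ N ≥ ln(6.24) / ln α = 1.831 / 0.3453 = 5.30.
So at least 6 stages are needed.

6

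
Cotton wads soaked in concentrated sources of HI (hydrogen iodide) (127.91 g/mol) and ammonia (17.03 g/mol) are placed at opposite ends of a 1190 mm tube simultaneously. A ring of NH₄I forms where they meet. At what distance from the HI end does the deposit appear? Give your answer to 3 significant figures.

318 mm

Graham's law gives d_HI/d_NH₃ = rate_HI/rate_NH₃ = √(M_NH₃/M_HI) = √(17.03/127.91) = 0.3649.
With d_HI + d_NH₃ = 1190 mm, d_NH₃ = 1190/(1 + 0.3649) = 871.9 mm.
d_HI = 1190 − 871.9 = 318 mm.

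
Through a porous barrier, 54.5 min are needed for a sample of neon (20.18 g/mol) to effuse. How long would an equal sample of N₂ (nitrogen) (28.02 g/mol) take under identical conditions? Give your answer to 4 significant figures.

64.22 min

Since effusion rate ∝ 1/√M, t_N₂/t_Ne = √(M_N₂/M_Ne) = √(28.02/20.18) = √1.389 = 1.178.
So the time for N₂ is 54.5 × 1.178 = 64.22 min.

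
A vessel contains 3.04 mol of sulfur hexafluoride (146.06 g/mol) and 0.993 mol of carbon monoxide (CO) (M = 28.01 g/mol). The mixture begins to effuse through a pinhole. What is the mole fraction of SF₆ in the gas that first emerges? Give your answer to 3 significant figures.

0.573

Each component's effusion rate ∝ (its partial pressure)·(1/√M) ∝ n_i/√M_i.
x_SF₆(eff) = (n_SF₆/√M_SF₆) / (n_SF₆/√M_SF₆ + n_CO/√M_CO)
= (3.04/√146.06) / (3.04/√146.06 + 0.993/√28.01) = 0.2515/(0.2515 + 0.1876) = 0.573.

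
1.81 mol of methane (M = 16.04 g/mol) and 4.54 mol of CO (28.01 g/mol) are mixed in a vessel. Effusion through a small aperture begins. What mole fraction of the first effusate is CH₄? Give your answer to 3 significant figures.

0.345

Each component's effusion rate ∝ (its partial pressure)·(1/√M) ∝ n_i/√M_i.
So x_CH₄ in the escaping gas = (n_CH₄/√M_CH₄) / Σ(n_i/√M_i)
= (1.81/√16.04) / (1.81/√16.04 + 4.54/√28.01) = 0.4519/(0.4519 + 0.8578) = 0.345.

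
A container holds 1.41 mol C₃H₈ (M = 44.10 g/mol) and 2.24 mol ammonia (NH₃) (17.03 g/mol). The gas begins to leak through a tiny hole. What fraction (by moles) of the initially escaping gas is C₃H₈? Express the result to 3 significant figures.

0.281

Rate_i ∝ x_i/√M_i (Graham's law weighted by mole fraction), so the effusate composition follows n_i/√M_i.
Mole fraction of C₃H₈ in the effusate = (n_C₃H₈/√M_C₃H₈) / (n_C₃H₈/√M_C₃H₈ + n_NH₃/√M_NH₃)
= (1.41/√44.10) / (1.41/√44.10 + 2.24/√17.03) = 0.2123/(0.2123 + 0.5428) = 0.281.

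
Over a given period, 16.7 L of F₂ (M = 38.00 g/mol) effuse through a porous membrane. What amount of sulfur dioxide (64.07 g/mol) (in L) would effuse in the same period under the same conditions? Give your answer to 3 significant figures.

12.9 L

From Graham's law, rate_SO₂/rate_F₂ = √(M_F₂/M_SO₂) = √(38.00/64.07) = √0.5931 = 0.7701.
So the volume for SO₂ is 16.7 × 0.7701 = 12.9 L.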